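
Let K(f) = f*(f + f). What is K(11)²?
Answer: 58564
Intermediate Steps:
K(f) = 2*f² (K(f) = f*(2*f) = 2*f²)
K(11)² = (2*11²)² = (2*121)² = 242² = 58564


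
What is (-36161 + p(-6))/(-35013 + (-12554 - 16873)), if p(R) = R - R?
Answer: 36161/64440 ≈ 0.56116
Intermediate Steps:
p(R) = 0
(-36161 + p(-6))/(-35013 + (-12554 - 16873)) = (-36161 + 0)/(-35013 + (-12554 - 16873)) = -36161/(-35013 - 29427) = -36161/(-64440) = -36161*(-1/64440) = 36161/64440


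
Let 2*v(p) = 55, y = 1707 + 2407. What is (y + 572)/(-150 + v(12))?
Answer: -9372/245 ≈ -38.253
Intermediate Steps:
y = 4114
v(p) = 55/2 (v(p) = (½)*55 = 55/2)
(y + 572)/(-150 + v(12)) = (4114 + 572)/(-150 + 55/2) = 4686/(-245/2) = 4686*(-2/245) = -9372/245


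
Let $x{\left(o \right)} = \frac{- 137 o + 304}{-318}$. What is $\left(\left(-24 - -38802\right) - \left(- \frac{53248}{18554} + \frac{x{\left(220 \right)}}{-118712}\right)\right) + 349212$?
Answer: $\frac{33969804904946959}{87552652308} \approx 3.8799 \cdot 10^{5}$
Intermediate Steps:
$x{\left(o \right)} = - \frac{152}{159} + \frac{137 o}{318}$ ($x{\left(o \right)} = \left(304 - 137 o\right) \left(- \frac{1}{318}\right) = - \frac{152}{159} + \frac{137 o}{318}$)
$\left(\left(-24 - -38802\right) - \left(- \frac{53248}{18554} + \frac{x{\left(220 \right)}}{-118712}\right)\right) + 349212 = \left(\left(-24 - -38802\right) - \left(- \frac{53248}{18554} + \frac{- \frac{152}{159} + \frac{137}{318} \cdot 220}{-118712}\right)\right) + 349212 = \left(\left(-24 + 38802\right) - \left(\left(-53248\right) \frac{1}{18554} + \left(- \frac{152}{159} + \frac{15070}{159}\right) \left(- \frac{1}{118712}\right)\right)\right) + 349212 = \left(38778 - \left(- \frac{26624}{9277} + \frac{14918}{159} \left(- \frac{1}{118712}\right)\right)\right) + 349212 = \left(38778 - \left(- \frac{26624}{9277} - \frac{7459}{9437604}\right)\right) + 349212 = \left(38778 - - \frac{251335966039}{87552652308}\right) + 349212 = \left(38778 + \frac{251335966039}{87552652308}\right) + 349212 = \frac{3395368087165663}{87552652308} + 349212 = \frac{33969804904946959}{87552652308}$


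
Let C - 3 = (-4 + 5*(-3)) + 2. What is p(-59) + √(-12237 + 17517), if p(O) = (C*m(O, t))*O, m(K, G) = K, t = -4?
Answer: -48734 + 4*√330 ≈ -48661.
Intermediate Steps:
C = -14 (C = 3 + ((-4 + 5*(-3)) + 2) = 3 + ((-4 - 15) + 2) = 3 + (-19 + 2) = 3 - 17 = -14)
p(O) = -14*O² (p(O) = (-14*O)*O = -14*O²)
p(-59) + √(-12237 + 17517) = -14*(-59)² + √(-12237 + 17517) = -14*3481 + √5280 = -48734 + 4*√330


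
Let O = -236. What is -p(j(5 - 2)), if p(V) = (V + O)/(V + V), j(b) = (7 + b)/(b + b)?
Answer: 703/10 ≈ 70.300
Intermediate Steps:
j(b) = (7 + b)/(2*b) (j(b) = (7 + b)/((2*b)) = (7 + b)*(1/(2*b)) = (7 + b)/(2*b))
p(V) = (-236 + V)/(2*V) (p(V) = (V - 236)/(V + V) = (-236 + V)/((2*V)) = (-236 + V)*(1/(2*V)) = (-236 + V)/(2*V))
-p(j(5 - 2)) = -(-236 + (7 + (5 - 2))/(2*(5 - 2)))/(2*((7 + (5 - 2))/(2*(5 - 2)))) = -(-236 + (½)*(7 + 3)/3)/(2*((½)*(7 + 3)/3)) = -(-236 + (½)*(⅓)*10)/(2*((½)*(⅓)*10)) = -(-236 + 5/3)/(2*5/3) = -3*(-703)/(2*5*3) = -1*(-703/10) = 703/10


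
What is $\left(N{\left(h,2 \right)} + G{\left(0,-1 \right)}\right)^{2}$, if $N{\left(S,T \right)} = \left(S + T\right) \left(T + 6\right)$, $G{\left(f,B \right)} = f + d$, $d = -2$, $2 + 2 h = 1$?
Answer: $100$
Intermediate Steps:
$h = - \frac{1}{2}$ ($h = -1 + \frac{1}{2} \cdot 1 = -1 + \frac{1}{2} = - \frac{1}{2} \approx -0.5$)
$G{\left(f,B \right)} = -2 + f$ ($G{\left(f,B \right)} = f - 2 = -2 + f$)
$N{\left(S,T \right)} = \left(6 + T\right) \left(S + T\right)$ ($N{\left(S,T \right)} = \left(S + T\right) \left(6 + T\right) = \left(6 + T\right) \left(S + T\right)$)
$\left(N{\left(h,2 \right)} + G{\left(0,-1 \right)}\right)^{2} = \left(\left(2^{2} + 6 \left(- \frac{1}{2}\right) + 6 \cdot 2 - 1\right) + \left(-2 + 0\right)\right)^{2} = \left(\left(4 - 3 + 12 - 1\right) - 2\right)^{2} = \left(12 - 2\right)^{2} = 10^{2} = 100$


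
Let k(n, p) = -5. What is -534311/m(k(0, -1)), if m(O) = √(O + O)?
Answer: 534311*I*√10/10 ≈ 1.6896e+5*I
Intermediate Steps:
m(O) = √2*√O (m(O) = √(2*O) = √2*√O)
-534311/m(k(0, -1)) = -534311*(-I*√10/10) = -(-534311)*I*√10/10 = 534311*I*√10/10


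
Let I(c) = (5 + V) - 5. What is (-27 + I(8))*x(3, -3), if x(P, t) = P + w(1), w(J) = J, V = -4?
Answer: -124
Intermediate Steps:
I(c) = -4 (I(c) = (5 - 4) - 5 = 1 - 5 = -4)
x(P, t) = 1 + P (x(P, t) = P + 1 = 1 + P)
(-27 + I(8))*x(3, -3) = (-27 - 4)*(1 + 3) = -31*4 = -124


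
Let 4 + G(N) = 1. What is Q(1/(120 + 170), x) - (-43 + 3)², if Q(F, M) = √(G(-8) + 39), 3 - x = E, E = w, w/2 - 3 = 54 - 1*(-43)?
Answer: -1594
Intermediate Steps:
w = 200 (w = 6 + 2*(54 - 1*(-43)) = 6 + 2*(54 + 43) = 6 + 2*97 = 6 + 194 = 200)
G(N) = -3 (G(N) = -4 + 1 = -3)
E = 200
x = -197 (x = 3 - 1*200 = 3 - 200 = -197)
Q(F, M) = 6 (Q(F, M) = √(-3 + 39) = √36 = 6)
Q(1/(120 + 170), x) - (-43 + 3)² = 6 - (-43 + 3)² = 6 - 1*(-40)² = 6 - 1*1600 = 6 - 1600 = -1594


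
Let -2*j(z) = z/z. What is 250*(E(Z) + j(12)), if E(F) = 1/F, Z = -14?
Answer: -1000/7 ≈ -142.86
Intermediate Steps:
j(z) = -½ (j(z) = -z/(2*z) = -½*1 = -½)
E(F) = 1/F
250*(E(Z) + j(12)) = 250*(1/(-14) - ½) = 250*(-1/14 - ½) = 250*(-4/7) = -1000/7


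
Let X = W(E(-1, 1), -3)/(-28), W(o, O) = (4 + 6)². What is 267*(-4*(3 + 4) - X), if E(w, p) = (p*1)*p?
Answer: -45657/7 ≈ -6522.4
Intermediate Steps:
E(w, p) = p² (E(w, p) = p*p = p²)
W(o, O) = 100 (W(o, O) = 10² = 100)
X = -25/7 (X = 100/(-28) = 100*(-1/28) = -25/7 ≈ -3.5714)
267*(-4*(3 + 4) - X) = 267*(-4*(3 + 4) - 1*(-25/7)) = 267*(-4*7 + 25/7) = 267*(-28 + 25/7) = 267*(-171/7) = -45657/7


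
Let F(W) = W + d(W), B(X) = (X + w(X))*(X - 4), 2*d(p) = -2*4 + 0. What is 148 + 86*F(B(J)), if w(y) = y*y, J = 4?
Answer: -196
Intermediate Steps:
w(y) = y²
d(p) = -4 (d(p) = (-2*4 + 0)/2 = (-8 + 0)/2 = (½)*(-8) = -4)
B(X) = (-4 + X)*(X + X²) (B(X) = (X + X²)*(X - 4) = (X + X²)*(-4 + X) = (-4 + X)*(X + X²))
F(W) = -4 + W (F(W) = W - 4 = -4 + W)
148 + 86*F(B(J)) = 148 + 86*(-4 + 4*(-4 + 4² - 3*4)) = 148 + 86*(-4 + 4*(-4 + 16 - 12)) = 148 + 86*(-4 + 4*0) = 148 + 86*(-4 + 0) = 148 + 86*(-4) = 148 - 344 = -196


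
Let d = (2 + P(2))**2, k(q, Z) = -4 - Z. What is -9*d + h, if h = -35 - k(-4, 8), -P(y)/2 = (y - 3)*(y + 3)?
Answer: -1319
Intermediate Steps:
P(y) = -2*(-3 + y)*(3 + y) (P(y) = -2*(y - 3)*(y + 3) = -2*(-3 + y)*(3 + y))
d = 144 (d = (2 + (18 - 2*2**2))**2 = (2 + (18 - 2*4))**2 = (2 + (18 - 8))**2 = (2 + 10)**2 = 12**2 = 144)
h = -23 (h = -35 - (-4 - 1*8) = -35 - (-4 - 8) = -35 - 1*(-12) = -35 + 12 = -23)
-9*d + h = -9*144 - 23 = -1296 - 23 = -1319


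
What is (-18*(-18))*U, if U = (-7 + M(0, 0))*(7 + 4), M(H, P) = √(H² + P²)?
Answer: -24948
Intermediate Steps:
U = -77 (U = (-7 + √(0² + 0²))*(7 + 4) = (-7 + √(0 + 0))*11 = (-7 + √0)*11 = (-7 + 0)*11 = -7*11 = -77)
(-18*(-18))*U = -18*(-18)*(-77) = 324*(-77) = -24948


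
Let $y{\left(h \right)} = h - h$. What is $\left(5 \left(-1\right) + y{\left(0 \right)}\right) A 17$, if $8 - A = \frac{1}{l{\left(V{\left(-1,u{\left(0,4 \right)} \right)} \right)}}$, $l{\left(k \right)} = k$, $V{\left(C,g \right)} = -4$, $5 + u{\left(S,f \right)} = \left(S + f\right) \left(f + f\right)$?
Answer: $- \frac{2805}{4} \approx -701.25$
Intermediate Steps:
$y{\left(h \right)} = 0$
$u{\left(S,f \right)} = -5 + 2 f \left(S + f\right)$ ($u{\left(S,f \right)} = -5 + \left(S + f\right) \left(f + f\right) = -5 + \left(S + f\right) 2 f = -5 + 2 f \left(S + f\right)$)
$A = \frac{33}{4}$ ($A = 8 - \frac{1}{-4} = 8 - - \frac{1}{4} = 8 + \frac{1}{4} = \frac{33}{4} \approx 8.25$)
$\left(5 \left(-1\right) + y{\left(0 \right)}\right) A 17 = \left(5 \left(-1\right) + 0\right) \frac{33}{4} \cdot 17 = \left(-5 + 0\right) \frac{33}{4} \cdot 17 = \left(-5\right) \frac{33}{4} \cdot 17 = \left(- \frac{165}{4}\right) 17 = - \frac{2805}{4}$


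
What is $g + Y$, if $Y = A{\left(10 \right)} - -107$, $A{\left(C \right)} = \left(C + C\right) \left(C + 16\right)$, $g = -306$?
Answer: $321$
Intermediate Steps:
$A{\left(C \right)} = 2 C \left(16 + C\right)$
$Y = 627$ ($Y = 2 \cdot 10 \left(16 + 10\right) - -107 = 2 \cdot 10 \cdot 26 + 107 = 520 + 107 = 627$)
$g + Y = -306 + 627 = 321$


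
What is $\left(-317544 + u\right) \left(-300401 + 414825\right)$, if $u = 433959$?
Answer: $13320669960$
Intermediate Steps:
$\left(-317544 + u\right) \left(-300401 + 414825\right) = \left(-317544 + 433959\right) \left(-300401 + 414825\right) = 116415 \cdot 114424 = 13320669960$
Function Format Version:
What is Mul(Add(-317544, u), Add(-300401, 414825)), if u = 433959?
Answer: 13320669960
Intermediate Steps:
Mul(Add(-317544, u), Add(-300401, 414825)) = Mul(Add(-317544, 433959), Add(-300401, 414825)) = Mul(116415, 114424) = 13320669960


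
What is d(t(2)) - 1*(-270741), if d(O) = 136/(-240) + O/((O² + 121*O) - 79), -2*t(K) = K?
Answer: 1616320417/5970 ≈ 2.7074e+5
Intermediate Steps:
t(K) = -K/2
d(O) = -17/30 + O/(-79 + O² + 121*O) (d(O) = 136*(-1/240) + O/(-79 + O² + 121*O) = -17/30 + O/(-79 + O² + 121*O))
d(t(2)) - 1*(-270741) = (1343 - (-2027)*2/2 - 17*(-½*2)²)/(30*(-79 + (-½*2)² + 121*(-½*2))) - 1*(-270741) = (1343 - 2027*(-1) - 17*(-1)²)/(30*(-79 + (-1)² + 121*(-1))) + 270741 = (1343 + 2027 - 17*1)/(30*(-79 + 1 - 121)) + 270741 = (1/30)*(1343 + 2027 - 17)/(-199) + 270741 = (1/30)*(-1/199)*3353 + 270741 = -3353/5970 + 270741 = 1616320417/5970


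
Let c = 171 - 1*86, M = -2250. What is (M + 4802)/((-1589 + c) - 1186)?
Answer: -1276/1345 ≈ -0.94870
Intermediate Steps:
c = 85 (c = 171 - 86 = 85)
(M + 4802)/((-1589 + c) - 1186) = (-2250 + 4802)/((-1589 + 85) - 1186) = 2552/(-1504 - 1186) = 2552/(-2690) = 2552*(-1/2690) = -1276/1345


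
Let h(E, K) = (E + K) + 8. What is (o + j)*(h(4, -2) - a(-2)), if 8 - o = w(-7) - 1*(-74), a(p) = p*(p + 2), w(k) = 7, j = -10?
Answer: -830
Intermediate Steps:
h(E, K) = 8 + E + K
a(p) = p*(2 + p)
o = -73 (o = 8 - (7 - 1*(-74)) = 8 - (7 + 74) = 8 - 1*81 = 8 - 81 = -73)
(o + j)*(h(4, -2) - a(-2)) = (-73 - 10)*((8 + 4 - 2) - (-2)*(2 - 2)) = -83*(10 - (-2)*0) = -83*(10 - 1*0) = -83*(10 + 0) = -83*10 = -830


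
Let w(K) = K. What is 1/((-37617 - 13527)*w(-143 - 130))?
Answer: 1/13962312 ≈ 7.1621e-8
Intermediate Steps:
1/((-37617 - 13527)*w(-143 - 130)) = 1/((-37617 - 13527)*(-143 - 130)) = 1/(-51144*(-273)) = -1/51144*(-1/273) = 1/13962312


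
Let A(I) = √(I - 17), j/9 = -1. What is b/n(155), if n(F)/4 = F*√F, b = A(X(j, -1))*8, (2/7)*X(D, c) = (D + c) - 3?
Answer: I*√62/961 ≈ 0.0081936*I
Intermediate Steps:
j = -9 (j = 9*(-1) = -9)
X(D, c) = -21/2 + 7*D/2 + 7*c/2 (X(D, c) = 7*((D + c) - 3)/2 = 7*(-3 + D + c)/2 = -21/2 + 7*D/2 + 7*c/2)
A(I) = √(-17 + I)
b = 20*I*√10 (b = √(-17 + (-21/2 + (7/2)*(-9) + (7/2)*(-1)))*8 = √(-17 + (-21/2 - 63/2 - 7/2))*8 = √(-17 - 91/2)*8 = √(-125/2)*8 = (5*I*√10/2)*8 = 20*I*√10 ≈ 63.246*I)
n(F) = 4*F^(3/2) (n(F) = 4*(F*√F) = 4*F^(3/2))
b/n(155) = (20*I*√10)/((4*155^(3/2))) = (20*I*√10)/((4*(155*√155))) = (20*I*√10)/((620*√155)) = (20*I*√10)*(√155/96100) = I*√62/961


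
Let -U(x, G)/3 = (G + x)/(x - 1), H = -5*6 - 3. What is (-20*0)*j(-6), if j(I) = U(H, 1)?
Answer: 0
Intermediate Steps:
H = -33 (H = -30 - 3 = -33)
U(x, G) = -3*(G + x)/(-1 + x) (U(x, G) = -3*(G + x)/(x - 1) = -3*(G + x)/(-1 + x))
j(I) = -48/17 (j(I) = 3*(-1*1 - 1*(-33))/(-1 - 33) = 3*(-1 + 33)/(-34) = 3*(-1/34)*32 = -48/17)
(-20*0)*j(-6) = -20*0*(-48/17) = 0*(-48/17) = 0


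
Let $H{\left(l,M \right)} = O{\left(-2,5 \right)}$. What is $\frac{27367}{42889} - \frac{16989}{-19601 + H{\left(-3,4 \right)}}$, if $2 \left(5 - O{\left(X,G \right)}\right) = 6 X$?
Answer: $\frac{421586917}{280065170} \approx 1.5053$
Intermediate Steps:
$O{\left(X,G \right)} = 5 - 3 X$ ($O{\left(X,G \right)} = 5 - \frac{6 X}{2} = 5 - 3 X$)
$H{\left(l,M \right)} = 11$ ($H{\left(l,M \right)} = 5 - -6 = 5 + 6 = 11$)
$\frac{27367}{42889} - \frac{16989}{-19601 + H{\left(-3,4 \right)}} = \frac{27367}{42889} - \frac{16989}{-19601 + 11} = 27367 \cdot \frac{1}{42889} - \frac{16989}{-19590} = \frac{27367}{42889} - - \frac{5663}{6530} = \frac{27367}{42889} + \frac{5663}{6530} = \frac{421586917}{280065170}$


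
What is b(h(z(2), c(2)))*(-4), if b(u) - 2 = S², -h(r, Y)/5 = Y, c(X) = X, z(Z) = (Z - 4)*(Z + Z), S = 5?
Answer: -108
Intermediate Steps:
z(Z) = 2*Z*(-4 + Z) (z(Z) = (-4 + Z)*(2*Z) = 2*Z*(-4 + Z))
h(r, Y) = -5*Y
b(u) = 27 (b(u) = 2 + 5² = 2 + 25 = 27)
b(h(z(2), c(2)))*(-4) = 27*(-4) = -108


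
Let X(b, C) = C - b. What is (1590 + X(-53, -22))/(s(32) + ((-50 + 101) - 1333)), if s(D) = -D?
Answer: -1621/1314 ≈ -1.2336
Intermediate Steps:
(1590 + X(-53, -22))/(s(32) + ((-50 + 101) - 1333)) = (1590 + (-22 - 1*(-53)))/(-1*32 + ((-50 + 101) - 1333)) = (1590 + (-22 + 53))/(-32 + (51 - 1333)) = (1590 + 31)/(-32 - 1282) = 1621/(-1314) = 1621*(-1/1314) = -1621/1314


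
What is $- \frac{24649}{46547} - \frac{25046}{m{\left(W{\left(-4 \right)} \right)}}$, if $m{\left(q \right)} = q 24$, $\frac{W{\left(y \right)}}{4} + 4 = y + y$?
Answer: $\frac{568710257}{26811072} \approx 21.212$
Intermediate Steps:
$W{\left(y \right)} = -16 + 8 y$ ($W{\left(y \right)} = -16 + 4 \left(y + y\right) = -16 + 4 \cdot 2 y = -16 + 8 y$)
$m{\left(q \right)} = 24 q$
$- \frac{24649}{46547} - \frac{25046}{m{\left(W{\left(-4 \right)} \right)}} = - \frac{24649}{46547} - \frac{25046}{24 \left(-16 + 8 \left(-4\right)\right)} = \left(-24649\right) \frac{1}{46547} - \frac{25046}{24 \left(-16 - 32\right)} = - \frac{24649}{46547} - \frac{25046}{24 \left(-48\right)} = - \frac{24649}{46547} - \frac{25046}{-1152} = - \frac{24649}{46547} - - \frac{12523}{576} = - \frac{24649}{46547} + \frac{12523}{576} = \frac{568710257}{26811072}$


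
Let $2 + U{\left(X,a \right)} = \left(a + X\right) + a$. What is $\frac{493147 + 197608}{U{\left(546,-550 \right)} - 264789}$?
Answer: $- \frac{138151}{53069} \approx -2.6032$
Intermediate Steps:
$U{\left(X,a \right)} = -2 + X + 2 a$ ($U{\left(X,a \right)} = -2 + \left(\left(a + X\right) + a\right) = -2 + \left(\left(X + a\right) + a\right) = -2 + \left(X + 2 a\right) = -2 + X + 2 a$)
$\frac{493147 + 197608}{U{\left(546,-550 \right)} - 264789} = \frac{493147 + 197608}{\left(-2 + 546 + 2 \left(-550\right)\right) - 264789} = \frac{690755}{\left(-2 + 546 - 1100\right) - 264789} = \frac{690755}{-556 - 264789} = \frac{690755}{-265345} = 690755 \left(- \frac{1}{265345}\right) = - \frac{138151}{53069}$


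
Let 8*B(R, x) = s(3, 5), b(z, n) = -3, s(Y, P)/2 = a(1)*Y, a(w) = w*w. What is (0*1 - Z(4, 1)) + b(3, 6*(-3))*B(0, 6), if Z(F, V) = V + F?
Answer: -29/4 ≈ -7.2500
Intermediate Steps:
a(w) = w²
Z(F, V) = F + V
s(Y, P) = 2*Y (s(Y, P) = 2*(1²*Y) = 2*(1*Y) = 2*Y)
B(R, x) = ¾ (B(R, x) = (2*3)/8 = (⅛)*6 = ¾)
(0*1 - Z(4, 1)) + b(3, 6*(-3))*B(0, 6) = (0*1 - (4 + 1)) - 3*¾ = (0 - 1*5) - 9/4 = (0 - 5) - 9/4 = -5 - 9/4 = -29/4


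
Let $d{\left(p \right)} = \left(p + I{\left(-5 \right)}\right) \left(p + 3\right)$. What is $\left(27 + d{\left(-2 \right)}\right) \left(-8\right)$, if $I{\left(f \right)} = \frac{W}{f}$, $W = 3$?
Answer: $- \frac{976}{5} \approx -195.2$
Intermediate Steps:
$I{\left(f \right)} = \frac{3}{f}$
$d{\left(p \right)} = \left(3 + p\right) \left(- \frac{3}{5} + p\right)$ ($d{\left(p \right)} = \left(p + \frac{3}{-5}\right) \left(p + 3\right) = \left(p + 3 \left(- \frac{1}{5}\right)\right) \left(3 + p\right) = \left(p - \frac{3}{5}\right) \left(3 + p\right) = \left(- \frac{3}{5} + p\right) \left(3 + p\right) = \left(3 + p\right) \left(- \frac{3}{5} + p\right)$)
$\left(27 + d{\left(-2 \right)}\right) \left(-8\right) = \left(27 + \left(- \frac{9}{5} + \left(-2\right)^{2} + \frac{12}{5} \left(-2\right)\right)\right) \left(-8\right) = \left(27 - \frac{13}{5}\right) \left(-8\right) = \frac{122}{5} \left(-8\right) = - \frac{976}{5}$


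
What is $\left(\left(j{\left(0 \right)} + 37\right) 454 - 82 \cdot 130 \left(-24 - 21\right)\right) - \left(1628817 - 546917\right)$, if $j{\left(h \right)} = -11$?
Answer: $-590396$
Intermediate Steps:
$\left(\left(j{\left(0 \right)} + 37\right) 454 - 82 \cdot 130 \left(-24 - 21\right)\right) - \left(1628817 - 546917\right) = \left(\left(-11 + 37\right) 454 - 82 \cdot 130 \left(-24 - 21\right)\right) - \left(1628817 - 546917\right) = \left(26 \cdot 454 - 10660 \left(-24 - 21\right)\right) - 1081900 = \left(11804 - 10660 \left(-45\right)\right) - 1081900 = \left(11804 - -479700\right) - 1081900 = \left(11804 + 479700\right) - 1081900 = 491504 - 1081900 = -590396$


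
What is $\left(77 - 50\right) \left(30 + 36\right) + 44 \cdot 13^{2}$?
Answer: $9218$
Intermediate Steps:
$\left(77 - 50\right) \left(30 + 36\right) + 44 \cdot 13^{2} = 27 \cdot 66 + 44 \cdot 169 = 1782 + 7436 = 9218$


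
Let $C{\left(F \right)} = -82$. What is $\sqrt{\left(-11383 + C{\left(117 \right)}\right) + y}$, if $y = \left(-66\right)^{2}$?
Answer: $i \sqrt{7109} \approx 84.315 i$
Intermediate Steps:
$y = 4356$
$\sqrt{\left(-11383 + C{\left(117 \right)}\right) + y} = \sqrt{\left(-11383 - 82\right) + 4356} = \sqrt{-11465 + 4356} = \sqrt{-7109} = i \sqrt{7109}$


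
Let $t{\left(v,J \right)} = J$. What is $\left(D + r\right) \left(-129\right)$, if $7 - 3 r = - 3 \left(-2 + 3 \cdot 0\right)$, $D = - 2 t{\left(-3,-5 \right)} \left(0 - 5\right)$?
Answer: $6407$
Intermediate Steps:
$D = -50$ ($D = \left(-2\right) \left(-5\right) \left(0 - 5\right) = 10 \left(-5\right) = -50$)
$r = \frac{1}{3}$ ($r = \frac{7}{3} - \frac{\left(-3\right) \left(-2 + 3 \cdot 0\right)}{3} = \frac{7}{3} - \frac{\left(-3\right) \left(-2 + 0\right)}{3} = \frac{7}{3} - \frac{\left(-3\right) \left(-2\right)}{3} = \frac{7}{3} - 2 = \frac{1}{3} \approx 0.33333$)
$\left(D + r\right) \left(-129\right) = \left(-50 + \frac{1}{3}\right) \left(-129\right) = \left(- \frac{149}{3}\right) \left(-129\right) = 6407$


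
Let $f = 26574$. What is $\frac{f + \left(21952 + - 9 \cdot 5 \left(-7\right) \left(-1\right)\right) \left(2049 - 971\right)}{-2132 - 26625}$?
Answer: $- \frac{23351260}{28757} \approx -812.02$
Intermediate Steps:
$\frac{f + \left(21952 + - 9 \cdot 5 \left(-7\right) \left(-1\right)\right) \left(2049 - 971\right)}{-2132 - 26625} = \frac{26574 + \left(21952 + - 9 \cdot 5 \left(-7\right) \left(-1\right)\right) \left(2049 - 971\right)}{-2132 - 26625} = \frac{26574 + \left(21952 + \left(-9\right) \left(-35\right) \left(-1\right)\right) 1078}{-28757} = \left(26574 + \left(21952 + 315 \left(-1\right)\right) 1078\right) \left(- \frac{1}{28757}\right) = \left(26574 + \left(21952 - 315\right) 1078\right) \left(- \frac{1}{28757}\right) = \left(26574 + 21637 \cdot 1078\right) \left(- \frac{1}{28757}\right) = \left(26574 + 23324686\right) \left(- \frac{1}{28757}\right) = 23351260 \left(- \frac{1}{28757}\right) = - \frac{23351260}{28757}$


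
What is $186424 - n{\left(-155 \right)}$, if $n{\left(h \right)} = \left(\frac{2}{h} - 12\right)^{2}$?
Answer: $\frac{4475369556}{24025} \approx 1.8628 \cdot 10^{5}$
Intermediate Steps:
$n{\left(h \right)} = \left(-12 + \frac{2}{h}\right)^{2}$
$186424 - n{\left(-155 \right)} = 186424 - \frac{4 \left(-1 + 6 \left(-155\right)\right)^{2}}{24025} = 186424 - 4 \cdot \frac{1}{24025} \left(-1 - 930\right)^{2} = 186424 - 4 \cdot \frac{1}{24025} \left(-931\right)^{2} = 186424 - 4 \cdot \frac{1}{24025} \cdot 866761 = 186424 - \frac{3467044}{24025} = \frac{4475369556}{24025}$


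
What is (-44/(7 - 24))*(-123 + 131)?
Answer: 352/17 ≈ 20.706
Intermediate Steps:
(-44/(7 - 24))*(-123 + 131) = -44/(-17)*8 = -44*(-1/17)*8 = (44/17)*8 = 352/17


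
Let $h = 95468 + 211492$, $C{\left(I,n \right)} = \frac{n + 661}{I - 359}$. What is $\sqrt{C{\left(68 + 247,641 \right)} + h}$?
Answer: $\frac{\sqrt{148554318}}{22} \approx 554.01$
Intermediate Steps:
$C{\left(I,n \right)} = \frac{661 + n}{-359 + I}$
$h = 306960$
$\sqrt{C{\left(68 + 247,641 \right)} + h} = \sqrt{\frac{661 + 641}{-359 + \left(68 + 247\right)} + 306960} = \sqrt{\frac{1}{-359 + 315} \cdot 1302 + 306960} = \sqrt{\frac{1}{-44} \cdot 1302 + 306960} = \sqrt{\left(- \frac{1}{44}\right) 1302 + 306960} = \sqrt{- \frac{651}{22} + 306960} = \sqrt{\frac{6752469}{22}} = \frac{\sqrt{148554318}}{22}$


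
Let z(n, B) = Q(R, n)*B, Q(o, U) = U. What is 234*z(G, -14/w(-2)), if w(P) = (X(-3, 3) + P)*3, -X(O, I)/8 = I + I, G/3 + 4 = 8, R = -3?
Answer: 6552/25 ≈ 262.08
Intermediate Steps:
G = 12 (G = -12 + 3*8 = -12 + 24 = 12)
X(O, I) = -16*I (X(O, I) = -8*(I + I) = -16*I)
w(P) = -144 + 3*P (w(P) = (-16*3 + P)*3 = (-48 + P)*3 = -144 + 3*P)
z(n, B) = B*n (z(n, B) = n*B = B*n)
234*z(G, -14/w(-2)) = 234*(-14/(-144 + 3*(-2))*12) = 234*(-14/(-144 - 6)*12) = 234*(-14/(-150)*12) = 234*(-14*(-1/150)*12) = 234*((7/75)*12) = 234*(28/25) = 6552/25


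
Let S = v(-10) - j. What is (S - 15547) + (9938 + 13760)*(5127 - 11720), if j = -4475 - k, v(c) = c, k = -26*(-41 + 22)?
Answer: -156251502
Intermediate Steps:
k = 494 (k = -26*(-19) = 494)
j = -4969 (j = -4475 - 1*494 = -4475 - 494 = -4969)
S = 4959 (S = -10 - 1*(-4969) = -10 + 4969 = 4959)
(S - 15547) + (9938 + 13760)*(5127 - 11720) = (4959 - 15547) + (9938 + 13760)*(5127 - 11720) = -10588 + 23698*(-6593) = -10588 - 156240914 = -156251502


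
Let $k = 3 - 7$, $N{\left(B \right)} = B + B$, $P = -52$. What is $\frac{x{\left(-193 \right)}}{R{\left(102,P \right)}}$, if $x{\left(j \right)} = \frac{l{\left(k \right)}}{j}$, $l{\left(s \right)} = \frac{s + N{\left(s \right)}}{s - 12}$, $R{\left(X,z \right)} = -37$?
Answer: $\frac{3}{28564} \approx 0.00010503$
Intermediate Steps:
$N{\left(B \right)} = 2 B$
$k = -4$ ($k = 3 - 7 = -4$)
$l{\left(s \right)} = \frac{3 s}{-12 + s}$ ($l{\left(s \right)} = \frac{s + 2 s}{s - 12} = \frac{3 s}{-12 + s}$)
$x{\left(j \right)} = \frac{3}{4 j}$ ($x{\left(j \right)} = \frac{3 \left(-4\right) \frac{1}{-12 - 4}}{j} = \frac{3 \left(-4\right) \frac{1}{-16}}{j} = \frac{3 \left(-4\right) \left(- \frac{1}{16}\right)}{j} = \frac{3}{4 j}$)
$\frac{x{\left(-193 \right)}}{R{\left(102,P \right)}} = \frac{\frac{3}{4} \frac{1}{-193}}{-37} = \frac{3}{4} \left(- \frac{1}{193}\right) \left(- \frac{1}{37}\right) = \left(- \frac{3}{772}\right) \left(- \frac{1}{37}\right) = \frac{3}{28564}$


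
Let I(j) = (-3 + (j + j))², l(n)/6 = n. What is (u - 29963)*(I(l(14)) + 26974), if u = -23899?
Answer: -2919266538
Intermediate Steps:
l(n) = 6*n
I(j) = (-3 + 2*j)²
(u - 29963)*(I(l(14)) + 26974) = (-23899 - 29963)*((-3 + 2*(6*14))² + 26974) = -53862*((-3 + 2*84)² + 26974) = -53862*((-3 + 168)² + 26974) = -53862*(165² + 26974) = -53862*(27225 + 26974) = -53862*54199 = -2919266538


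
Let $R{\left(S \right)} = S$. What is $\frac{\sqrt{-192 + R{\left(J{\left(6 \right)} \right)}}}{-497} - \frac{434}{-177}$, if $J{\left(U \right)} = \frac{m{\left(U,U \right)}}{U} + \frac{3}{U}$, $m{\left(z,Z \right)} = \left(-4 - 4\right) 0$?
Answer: $\frac{434}{177} - \frac{i \sqrt{766}}{994} \approx 2.452 - 0.027844 i$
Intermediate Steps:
$m{\left(z,Z \right)} = 0$ ($m{\left(z,Z \right)} = \left(-8\right) 0 = 0$)
$J{\left(U \right)} = \frac{3}{U}$ ($J{\left(U \right)} = \frac{0}{U} + \frac{3}{U} = 0 + \frac{3}{U} = \frac{3}{U}$)
$\frac{\sqrt{-192 + R{\left(J{\left(6 \right)} \right)}}}{-497} - \frac{434}{-177} = \frac{\sqrt{-192 + \frac{3}{6}}}{-497} - \frac{434}{-177} = \sqrt{-192 + 3 \cdot \frac{1}{6}} \left(- \frac{1}{497}\right) - - \frac{434}{177} = \sqrt{-192 + \frac{1}{2}} \left(- \frac{1}{497}\right) + \frac{434}{177} = \sqrt{- \frac{383}{2}} \left(- \frac{1}{497}\right) + \frac{434}{177} = \frac{i \sqrt{766}}{2} \left(- \frac{1}{497}\right) + \frac{434}{177} = - \frac{i \sqrt{766}}{994} + \frac{434}{177} = \frac{434}{177} - \frac{i \sqrt{766}}{994}$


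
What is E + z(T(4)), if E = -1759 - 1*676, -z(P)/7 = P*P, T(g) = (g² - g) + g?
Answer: -4227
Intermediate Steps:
T(g) = g²
z(P) = -7*P² (z(P) = -7*P*P = -7*P²)
E = -2435 (E = -1759 - 676 = -2435)
E + z(T(4)) = -2435 - 7*(4²)² = -2435 - 7*16² = -2435 - 7*256 = -2435 - 1792 = -4227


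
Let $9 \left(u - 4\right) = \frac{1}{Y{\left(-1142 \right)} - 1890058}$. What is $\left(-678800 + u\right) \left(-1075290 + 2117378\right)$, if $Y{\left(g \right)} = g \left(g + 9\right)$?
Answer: $- \frac{948850437989889098}{1341387} \approx -7.0737 \cdot 10^{11}$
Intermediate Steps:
$Y{\left(g \right)} = g \left(9 + g\right)$
$u = \frac{21462191}{5365548}$ ($u = 4 + \frac{1}{9 \left(- 1142 \left(9 - 1142\right) - 1890058\right)} = 4 + \frac{1}{9 \left(\left(-1142\right) \left(-1133\right) - 1890058\right)} = 4 + \frac{1}{9 \left(1293886 - 1890058\right)} = 4 + \frac{1}{9 \left(-596172\right)} = 4 + \frac{1}{9} \left(- \frac{1}{596172}\right) = 4 - \frac{1}{5365548} = \frac{21462191}{5365548} \approx 4.0$)
$\left(-678800 + u\right) \left(-1075290 + 2117378\right) = \left(-678800 + \frac{21462191}{5365548}\right) \left(-1075290 + 2117378\right) = \left(- \frac{3642112520209}{5365548}\right) 1042088 = - \frac{948850437989889098}{1341387}$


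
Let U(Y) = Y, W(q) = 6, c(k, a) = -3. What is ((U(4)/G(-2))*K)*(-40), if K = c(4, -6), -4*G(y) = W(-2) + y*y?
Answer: -192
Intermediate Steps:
G(y) = -3/2 - y²/4 (G(y) = -(6 + y*y)/4 = -(6 + y²)/4 = -3/2 - y²/4)
K = -3
((U(4)/G(-2))*K)*(-40) = ((4/(-3/2 - ¼*(-2)²))*(-3))*(-40) = ((4/(-3/2 - ¼*4))*(-3))*(-40) = ((4/(-3/2 - 1))*(-3))*(-40) = ((4/(-5/2))*(-3))*(-40) = ((4*(-⅖))*(-3))*(-40) = -8/5*(-3)*(-40) = (24/5)*(-40) = -192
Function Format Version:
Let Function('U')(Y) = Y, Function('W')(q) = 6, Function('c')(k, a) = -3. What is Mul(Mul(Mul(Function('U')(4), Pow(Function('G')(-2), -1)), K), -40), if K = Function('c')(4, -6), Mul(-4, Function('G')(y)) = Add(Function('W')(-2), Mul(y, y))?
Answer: -192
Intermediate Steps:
Function('G')(y) = Add(Rational(-3, 2), Mul(Rational(-1, 4), Pow(y, 2))) (Function('G')(y) = Mul(Rational(-1, 4), Add(6, Mul(y, y))) = Mul(Rational(-1, 4), Add(6, Pow(y, 2))) = Add(Rational(-3, 2), Mul(Rational(-1, 4), Pow(y, 2))))
K = -3
Mul(Mul(Mul(Function('U')(4), Pow(Function('G')(-2), -1)), K), -40) = Mul(Mul(Mul(4, Pow(Add(Rational(-3, 2), Mul(Rational(-1, 4), Pow(-2, 2))), -1)), -3), -40) = Mul(Mul(Mul(4, Pow(Add(Rational(-3, 2), Mul(Rational(-1, 4), 4)), -1)), -3), -40) = Mul(Mul(Mul(4, Pow(Add(Rational(-3, 2), -1), -1)), -3), -40) = Mul(Mul(Mul(4, Pow(Rational(-5, 2), -1)), -3), -40) = Mul(Mul(Mul(4, Rational(-2, 5)), -3), -40) = Mul(Mul(Rational(-8, 5), -3), -40) = Mul(Rational(24, 5), -40) = -192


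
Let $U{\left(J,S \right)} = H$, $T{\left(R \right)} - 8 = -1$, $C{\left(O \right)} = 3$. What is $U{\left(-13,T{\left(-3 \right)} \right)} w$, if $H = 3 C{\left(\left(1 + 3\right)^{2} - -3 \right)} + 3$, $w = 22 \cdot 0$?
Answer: $0$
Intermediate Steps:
$w = 0$
$T{\left(R \right)} = 7$ ($T{\left(R \right)} = 8 - 1 = 7$)
$H = 12$ ($H = 3 \cdot 3 + 3 = 9 + 3 = 12$)
$U{\left(J,S \right)} = 12$
$U{\left(-13,T{\left(-3 \right)} \right)} w = 12 \cdot 0 = 0$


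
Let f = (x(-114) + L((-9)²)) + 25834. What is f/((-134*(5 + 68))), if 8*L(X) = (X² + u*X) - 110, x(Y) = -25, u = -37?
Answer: -104963/39128 ≈ -2.6826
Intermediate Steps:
L(X) = -55/4 - 37*X/8 + X²/8 (L(X) = ((X² - 37*X) - 110)/8 = (-110 + X² - 37*X)/8 = -55/4 - 37*X/8 + X²/8)
f = 104963/4 (f = (-25 + (-55/4 - 37/8*(-9)² + ((-9)²)²/8)) + 25834 = (-25 + (-55/4 - 37/8*81 + (⅛)*81²)) + 25834 = (-25 + (-55/4 - 2997/8 + (⅛)*6561)) + 25834 = (-25 + (-55/4 - 2997/8 + 6561/8)) + 25834 = (-25 + 1727/4) + 25834 = 1627/4 + 25834 = 104963/4 ≈ 26241.)
f/((-134*(5 + 68))) = 104963/(4*((-134*(5 + 68)))) = 104963/(4*((-134*73))) = (104963/4)/(-9782) = (104963/4)*(-1/9782) = -104963/39128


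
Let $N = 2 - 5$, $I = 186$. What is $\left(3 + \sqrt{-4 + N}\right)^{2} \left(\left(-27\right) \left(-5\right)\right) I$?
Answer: $50220 + 150660 i \sqrt{7} \approx 50220.0 + 3.9861 \cdot 10^{5} i$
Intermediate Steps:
$N = -3$
$\left(3 + \sqrt{-4 + N}\right)^{2} \left(\left(-27\right) \left(-5\right)\right) I = \left(3 + \sqrt{-4 - 3}\right)^{2} \left(\left(-27\right) \left(-5\right)\right) 186 = \left(3 + \sqrt{-7}\right)^{2} \cdot 135 \cdot 186 = \left(3 + i \sqrt{7}\right)^{2} \cdot 135 \cdot 186 = 135 \left(3 + i \sqrt{7}\right)^{2} \cdot 186 = 25110 \left(3 + i \sqrt{7}\right)^{2}$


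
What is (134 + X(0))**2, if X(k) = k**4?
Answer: 17956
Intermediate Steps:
(134 + X(0))**2 = (134 + 0**4)**2 = (134 + 0)**2 = 134**2 = 17956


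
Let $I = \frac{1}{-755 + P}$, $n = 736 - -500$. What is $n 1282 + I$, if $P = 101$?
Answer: $\frac{1036297007}{654} \approx 1.5846 \cdot 10^{6}$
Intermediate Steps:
$n = 1236$ ($n = 736 + 500 = 1236$)
$I = - \frac{1}{654}$ ($I = \frac{1}{-755 + 101} = \frac{1}{-654} = - \frac{1}{654} \approx -0.0015291$)
$n 1282 + I = 1236 \cdot 1282 - \frac{1}{654} = 1584552 - \frac{1}{654} = \frac{1036297007}{654}$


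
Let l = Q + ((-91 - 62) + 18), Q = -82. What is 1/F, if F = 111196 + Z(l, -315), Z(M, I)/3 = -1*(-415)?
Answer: 1/112441 ≈ 8.8935e-6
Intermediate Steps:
l = -217 (l = -82 + ((-91 - 62) + 18) = -82 + (-153 + 18) = -82 - 135 = -217)
Z(M, I) = 1245 (Z(M, I) = 3*(-1*(-415)) = 3*415 = 1245)
F = 112441 (F = 111196 + 1245 = 112441)
1/F = 1/112441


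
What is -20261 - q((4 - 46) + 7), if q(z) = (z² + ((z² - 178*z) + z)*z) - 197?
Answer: 238411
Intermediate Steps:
q(z) = -197 + z² + z*(z² - 177*z) (q(z) = (z² + (z² - 177*z)*z) - 197 = (z² + z*(z² - 177*z)) - 197 = -197 + z² + z*(z² - 177*z))
-20261 - q((4 - 46) + 7) = -20261 - (-197 + ((4 - 46) + 7)³ - 176*((4 - 46) + 7)²) = -20261 - (-197 + (-42 + 7)³ - 176*(-42 + 7)²) = -20261 - (-197 + (-35)³ - 176*(-35)²) = -20261 - (-197 - 42875 - 176*1225) = -20261 - (-197 - 42875 - 215600) = -20261 - 1*(-258672) = -20261 + 258672 = 238411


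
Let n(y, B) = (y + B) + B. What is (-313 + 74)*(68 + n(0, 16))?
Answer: -23900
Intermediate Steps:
n(y, B) = y + 2*B (n(y, B) = (B + y) + B = y + 2*B)
(-313 + 74)*(68 + n(0, 16)) = (-313 + 74)*(68 + (0 + 2*16)) = -239*(68 + (0 + 32)) = -239*(68 + 32) = -239*100 = -23900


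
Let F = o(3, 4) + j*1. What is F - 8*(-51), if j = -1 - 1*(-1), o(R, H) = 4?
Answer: 412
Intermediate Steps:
j = 0 (j = -1 + 1 = 0)
F = 4 (F = 4 + 0*1 = 4 + 0 = 4)
F - 8*(-51) = 4 - 8*(-51) = 4 + 408 = 412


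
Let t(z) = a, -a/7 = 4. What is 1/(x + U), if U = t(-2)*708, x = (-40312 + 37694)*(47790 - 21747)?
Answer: -1/68200398 ≈ -1.4663e-8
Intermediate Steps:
a = -28 (a = -7*4 = -28)
t(z) = -28
x = -68180574 (x = -2618*26043 = -68180574)
U = -19824 (U = -28*708 = -19824)
1/(x + U) = 1/(-68180574 - 19824) = 1/(-68200398) = -1/68200398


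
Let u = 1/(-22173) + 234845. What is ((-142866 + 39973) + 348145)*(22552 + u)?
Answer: 73669359581440/1167 ≈ 6.3127e+10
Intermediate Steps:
u = 5207218184/22173 (u = -1/22173 + 234845 = 5207218184/22173 ≈ 2.3485e+5)
((-142866 + 39973) + 348145)*(22552 + u) = ((-142866 + 39973) + 348145)*(22552 + 5207218184/22173) = (-102893 + 348145)*(5707263680/22173) = 245252*(5707263680/22173) = 73669359581440/1167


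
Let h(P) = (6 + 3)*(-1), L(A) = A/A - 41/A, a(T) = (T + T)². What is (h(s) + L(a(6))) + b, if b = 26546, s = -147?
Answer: 3821431/144 ≈ 26538.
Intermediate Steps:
a(T) = 4*T² (a(T) = (2*T)² = 4*T²)
L(A) = 1 - 41/A
h(P) = -9 (h(P) = 9*(-1) = -9)
(h(s) + L(a(6))) + b = (-9 + (-41 + 4*6²)/((4*6²))) + 26546 = (-9 + (-41 + 4*36)/((4*36))) + 26546 = (-9 + (-41 + 144)/144) + 26546 = (-9 + (1/144)*103) + 26546 = (-9 + 103/144) + 26546 = -1193/144 + 26546 = 3821431/144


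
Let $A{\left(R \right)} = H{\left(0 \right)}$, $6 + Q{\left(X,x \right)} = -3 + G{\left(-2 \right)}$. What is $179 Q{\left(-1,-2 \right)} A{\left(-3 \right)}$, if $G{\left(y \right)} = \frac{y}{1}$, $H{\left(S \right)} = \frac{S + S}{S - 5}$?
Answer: $0$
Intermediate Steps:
$H{\left(S \right)} = \frac{2 S}{-5 + S}$
$G{\left(y \right)} = y$ ($G{\left(y \right)} = y 1 = y$)
$Q{\left(X,x \right)} = -11$ ($Q{\left(X,x \right)} = -6 - 5 = -11$)
$A{\left(R \right)} = 0$ ($A{\left(R \right)} = 2 \cdot 0 \frac{1}{-5 + 0} = 2 \cdot 0 \frac{1}{-5} = 2 \cdot 0 \left(- \frac{1}{5}\right) = 0$)
$179 Q{\left(-1,-2 \right)} A{\left(-3 \right)} = 179 \left(\left(-11\right) 0\right) = 179 \cdot 0 = 0$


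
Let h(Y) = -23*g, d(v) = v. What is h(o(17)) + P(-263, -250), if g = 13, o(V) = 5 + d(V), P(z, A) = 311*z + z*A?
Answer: -16342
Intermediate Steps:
P(z, A) = 311*z + A*z
o(V) = 5 + V
h(Y) = -299 (h(Y) = -23*13 = -299)
h(o(17)) + P(-263, -250) = -299 - 263*(311 - 250) = -299 - 263*61 = -299 - 16043 = -16342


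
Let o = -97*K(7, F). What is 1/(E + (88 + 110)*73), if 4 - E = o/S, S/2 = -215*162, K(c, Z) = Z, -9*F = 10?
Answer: 62694/906429949 ≈ 6.9166e-5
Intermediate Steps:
F = -10/9 (F = -⅑*10 = -10/9 ≈ -1.1111)
S = -69660 (S = 2*(-215*162) = 2*(-34830) = -69660)
o = 970/9 (o = -97*(-10/9) = 970/9 ≈ 107.78)
E = 250873/62694 (E = 4 - 970/(9*(-69660)) = 4 - 970*(-1)/(9*69660) = 4 - 1*(-97/62694) = 4 + 97/62694 = 250873/62694 ≈ 4.0015)
1/(E + (88 + 110)*73) = 1/(250873/62694 + (88 + 110)*73) = 1/(250873/62694 + 198*73) = 1/(250873/62694 + 14454) = 1/(906429949/62694) = 62694/906429949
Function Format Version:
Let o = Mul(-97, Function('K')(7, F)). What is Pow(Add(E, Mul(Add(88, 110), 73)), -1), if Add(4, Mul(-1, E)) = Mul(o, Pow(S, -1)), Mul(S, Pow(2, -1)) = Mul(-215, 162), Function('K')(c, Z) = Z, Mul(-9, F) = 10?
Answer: Rational(62694, 906429949) ≈ 6.9166e-5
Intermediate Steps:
F = Rational(-10, 9) (F = Mul(Rational(-1, 9), 10) = Rational(-10, 9) ≈ -1.1111)
S = -69660 (S = Mul(2, Mul(-215, 162)) = Mul(2, -34830) = -69660)
o = Rational(970, 9) (o = Mul(-97, Rational(-10, 9)) = Rational(970, 9) ≈ 107.78)
E = Rational(250873, 62694) (E = Add(4, Mul(-1, Mul(Rational(970, 9), Pow(-69660, -1)))) = Add(4, Mul(-1, Mul(Rational(970, 9), Rational(-1, 69660)))) = Add(4, Mul(-1, Rational(-97, 62694))) = Add(4, Rational(97, 62694)) = Rational(250873, 62694) ≈ 4.0015)
Pow(Add(E, Mul(Add(88, 110), 73)), -1) = Pow(Add(Rational(250873, 62694), Mul(Add(88, 110), 73)), -1) = Pow(Add(Rational(250873, 62694), Mul(198, 73)), -1) = Pow(Add(Rational(250873, 62694), 14454), -1) = Pow(Rational(906429949, 62694), -1) = Rational(62694, 906429949)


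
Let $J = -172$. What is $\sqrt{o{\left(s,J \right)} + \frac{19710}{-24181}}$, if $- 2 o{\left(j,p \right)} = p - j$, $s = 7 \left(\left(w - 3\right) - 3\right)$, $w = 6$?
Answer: $\frac{4 \sqrt{3113086121}}{24181} \approx 9.2296$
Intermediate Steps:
$s = 0$ ($s = 7 \left(\left(6 - 3\right) - 3\right) = 7 \left(3 - 3\right) = 7 \cdot 0 = 0$)
$o{\left(j,p \right)} = \frac{j}{2} - \frac{p}{2}$ ($o{\left(j,p \right)} = - \frac{p - j}{2} = \frac{j}{2} - \frac{p}{2}$)
$\sqrt{o{\left(s,J \right)} + \frac{19710}{-24181}} = \sqrt{\left(\frac{1}{2} \cdot 0 - -86\right) + \frac{19710}{-24181}} = \sqrt{\left(0 + 86\right) + 19710 \left(- \frac{1}{24181}\right)} = \sqrt{86 - \frac{19710}{24181}} = \sqrt{\frac{2059856}{24181}} = \frac{4 \sqrt{3113086121}}{24181}$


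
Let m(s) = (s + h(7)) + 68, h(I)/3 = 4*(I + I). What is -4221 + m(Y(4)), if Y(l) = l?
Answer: -3981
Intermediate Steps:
h(I) = 24*I (h(I) = 3*(4*(I + I)) = 3*(4*(2*I)) = 3*(8*I) = 24*I)
m(s) = 236 + s (m(s) = (s + 24*7) + 68 = (s + 168) + 68 = (168 + s) + 68 = 236 + s)
-4221 + m(Y(4)) = -4221 + (236 + 4) = -4221 + 240 = -3981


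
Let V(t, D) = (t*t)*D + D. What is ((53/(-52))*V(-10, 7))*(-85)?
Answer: 3185035/52 ≈ 61251.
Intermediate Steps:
V(t, D) = D + D*t² (V(t, D) = t²*D + D = D*t² + D = D + D*t²)
((53/(-52))*V(-10, 7))*(-85) = ((53/(-52))*(7*(1 + (-10)²)))*(-85) = ((53*(-1/52))*(7*(1 + 100)))*(-85) = -371*101/52*(-85) = -53/52*707*(-85) = -37471/52*(-85) = 3185035/52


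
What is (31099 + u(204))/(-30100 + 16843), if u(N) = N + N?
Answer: -31507/13257 ≈ -2.3766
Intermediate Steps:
u(N) = 2*N
(31099 + u(204))/(-30100 + 16843) = (31099 + 2*204)/(-30100 + 16843) = (31099 + 408)/(-13257) = 31507*(-1/13257) = -31507/13257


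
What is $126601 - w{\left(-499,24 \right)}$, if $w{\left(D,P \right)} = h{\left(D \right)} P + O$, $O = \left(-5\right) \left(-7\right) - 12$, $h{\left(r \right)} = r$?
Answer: $138554$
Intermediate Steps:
$O = 23$ ($O = 35 - 12 = 23$)
$w{\left(D,P \right)} = 23 + D P$ ($w{\left(D,P \right)} = D P + 23 = 23 + D P$)
$126601 - w{\left(-499,24 \right)} = 126601 - \left(23 - 11976\right) = 126601 - -11953 = 126601 + 11953 = 138554$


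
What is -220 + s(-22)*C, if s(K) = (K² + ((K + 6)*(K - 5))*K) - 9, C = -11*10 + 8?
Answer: 920738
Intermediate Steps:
C = -102 (C = -110 + 8 = -102)
s(K) = -9 + K² + K*(-5 + K)*(6 + K) (s(K) = (K² + ((6 + K)*(-5 + K))*K) - 9 = (K² + ((-5 + K)*(6 + K))*K) - 9 = (K² + K*(-5 + K)*(6 + K)) - 9 = -9 + K² + K*(-5 + K)*(6 + K))
-220 + s(-22)*C = -220 + (-9 + (-22)³ - 30*(-22) + 2*(-22)²)*(-102) = -220 + (-9 - 10648 + 660 + 2*484)*(-102) = -220 + (-9 - 10648 + 660 + 968)*(-102) = -220 - 9029*(-102) = -220 + 920958 = 920738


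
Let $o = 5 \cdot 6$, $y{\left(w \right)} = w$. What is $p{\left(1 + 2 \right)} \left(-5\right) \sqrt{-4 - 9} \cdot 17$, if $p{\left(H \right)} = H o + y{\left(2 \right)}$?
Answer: $- 7820 i \sqrt{13} \approx - 28195.0 i$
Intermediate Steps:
$o = 30$
$p{\left(H \right)} = 2 + 30 H$ ($p{\left(H \right)} = H 30 + 2 = 30 H + 2 = 2 + 30 H$)
$p{\left(1 + 2 \right)} \left(-5\right) \sqrt{-4 - 9} \cdot 17 = \left(2 + 30 \left(1 + 2\right)\right) \left(-5\right) \sqrt{-4 - 9} \cdot 17 = \left(2 + 30 \cdot 3\right) \left(-5\right) \sqrt{-13} \cdot 17 = \left(2 + 90\right) \left(-5\right) i \sqrt{13} \cdot 17 = 92 \left(-5\right) i \sqrt{13} \cdot 17 = - 460 i \sqrt{13} \cdot 17 = - 7820 i \sqrt{13}$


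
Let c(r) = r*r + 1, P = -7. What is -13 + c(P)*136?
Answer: 6787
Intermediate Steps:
c(r) = 1 + r² (c(r) = r² + 1 = 1 + r²)
-13 + c(P)*136 = -13 + (1 + (-7)²)*136 = -13 + (1 + 49)*136 = -13 + 50*136 = -13 + 6800 = 6787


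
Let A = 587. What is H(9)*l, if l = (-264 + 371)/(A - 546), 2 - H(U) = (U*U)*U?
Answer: -77789/41 ≈ -1897.3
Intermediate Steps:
H(U) = 2 - U³ (H(U) = 2 - U*U*U = 2 - U²*U = 2 - U³)
l = 107/41 (l = (-264 + 371)/(587 - 546) = 107/41 ≈ 2.6098)
H(9)*l = (2 - 1*9³)*(107/41) = (2 - 1*729)*(107/41) = (2 - 729)*(107/41) = -727*107/41 = -77789/41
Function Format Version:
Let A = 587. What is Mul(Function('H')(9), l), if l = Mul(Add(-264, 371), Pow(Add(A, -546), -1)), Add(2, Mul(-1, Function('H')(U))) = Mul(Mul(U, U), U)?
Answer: Rational(-77789, 41) ≈ -1897.3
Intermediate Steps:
Function('H')(U) = Add(2, Mul(-1, Pow(U, 3))) (Function('H')(U) = Add(2, Mul(-1, Mul(Mul(U, U), U))) = Add(2, Mul(-1, Mul(Pow(U, 2), U))) = Add(2, Mul(-1, Pow(U, 3))))
l = Rational(107, 41) (l = Mul(Add(-264, 371), Pow(Add(587, -546), -1)) = Mul(107, Pow(41, -1)) = Mul(107, Rational(1, 41)) = Rational(107, 41) ≈ 2.6098)
Mul(Function('H')(9), l) = Mul(Add(2, Mul(-1, Pow(9, 3))), Rational(107, 41)) = Mul(Add(2, Mul(-1, 729)), Rational(107, 41)) = Mul(Add(2, -729), Rational(107, 41)) = Mul(-727, Rational(107, 41)) = Rational(-77789, 41)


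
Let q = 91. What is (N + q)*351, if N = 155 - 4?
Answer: 84942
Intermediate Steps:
N = 151
(N + q)*351 = (151 + 91)*351 = 242*351 = 84942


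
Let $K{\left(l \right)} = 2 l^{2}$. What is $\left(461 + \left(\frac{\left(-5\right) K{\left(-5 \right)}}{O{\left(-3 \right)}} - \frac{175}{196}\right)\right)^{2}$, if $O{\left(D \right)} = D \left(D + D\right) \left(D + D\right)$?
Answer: $\frac{122213867281}{571536} \approx 2.1383 \cdot 10^{5}$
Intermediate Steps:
$O{\left(D \right)} = 4 D^{3}$ ($O{\left(D \right)} = D 2 D 2 D = 2 D^{2} \cdot 2 D = 4 D^{3}$)
$\left(461 + \left(\frac{\left(-5\right) K{\left(-5 \right)}}{O{\left(-3 \right)}} - \frac{175}{196}\right)\right)^{2} = \left(461 - \left(\frac{25}{28} - \frac{\left(-5\right) 2 \left(-5\right)^{2}}{4 \left(-3\right)^{3}}\right)\right)^{2} = \left(461 - \left(\frac{25}{28} - \frac{\left(-5\right) 2 \cdot 25}{4 \left(-27\right)}\right)\right)^{2} = \left(461 - \left(\frac{25}{28} - \frac{\left(-5\right) 50}{-108}\right)\right)^{2} = \left(461 - - \frac{1075}{756}\right)^{2} = \left(461 + \left(\frac{125}{54} - \frac{25}{28}\right)\right)^{2} = \left(461 + \frac{1075}{756}\right)^{2} = \left(\frac{349591}{756}\right)^{2} = \frac{122213867281}{571536}$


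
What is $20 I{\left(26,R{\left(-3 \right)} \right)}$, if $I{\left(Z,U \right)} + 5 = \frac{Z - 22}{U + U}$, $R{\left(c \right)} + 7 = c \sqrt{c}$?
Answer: $\frac{20 \left(- 15 \sqrt{3} + 37 i\right)}{- 7 i + 3 \sqrt{3}} \approx -103.68 + 2.7348 i$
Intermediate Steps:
$R{\left(c \right)} = -7 + c^{\frac{3}{2}}$ ($R{\left(c \right)} = -7 + c \sqrt{c} = -7 + c^{\frac{3}{2}}$)
$I{\left(Z,U \right)} = -5 + \frac{-22 + Z}{2 U}$ ($I{\left(Z,U \right)} = -5 + \frac{Z - 22}{U + U} = -5 + \frac{-22 + Z}{2 U}$)
$20 I{\left(26,R{\left(-3 \right)} \right)} = 20 \frac{-22 + 26 - 10 \left(-7 + \left(-3\right)^{\frac{3}{2}}\right)}{2 \left(-7 + \left(-3\right)^{\frac{3}{2}}\right)} = 20 \frac{-22 + 26 - 10 \left(-7 - 3 i \sqrt{3}\right)}{2 \left(-7 - 3 i \sqrt{3}\right)} = 20 \frac{-22 + 26 + \left(70 + 30 i \sqrt{3}\right)}{2 \left(-7 - 3 i \sqrt{3}\right)} = 20 \frac{74 + 30 i \sqrt{3}}{2 \left(-7 - 3 i \sqrt{3}\right)} = \frac{10 \left(74 + 30 i \sqrt{3}\right)}{-7 - 3 i \sqrt{3}}$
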